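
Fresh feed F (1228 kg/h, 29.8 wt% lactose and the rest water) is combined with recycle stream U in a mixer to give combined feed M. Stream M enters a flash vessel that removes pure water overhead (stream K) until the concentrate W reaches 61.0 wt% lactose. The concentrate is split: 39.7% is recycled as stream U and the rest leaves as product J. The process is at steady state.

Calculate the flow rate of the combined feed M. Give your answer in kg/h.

1623 kg/h

Overall lactose balance (none leaves overhead): lactose in fresh feed = lactose in product, i.e. 1228×0.298 = (1−0.397)·W·0.610.
W = 365.94/(0.610×0.603) = 994.87 kg/h.
Recycle U = 0.397×994.87 = 394.96 kg/h.
Combined feed M = 1228 + 394.96 = 1623 kg/h.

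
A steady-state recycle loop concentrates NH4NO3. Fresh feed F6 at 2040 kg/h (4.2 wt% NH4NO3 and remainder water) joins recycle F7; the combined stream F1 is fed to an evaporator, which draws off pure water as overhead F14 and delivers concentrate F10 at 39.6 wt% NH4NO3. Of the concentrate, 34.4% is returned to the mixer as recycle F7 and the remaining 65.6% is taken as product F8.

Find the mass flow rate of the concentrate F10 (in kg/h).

Overall NH4NO3 balance (none leaves overhead): NH4NO3 in fresh feed = NH4NO3 in product, i.e. 2040×0.042 = (1−0.344)·F10·0.396.
F10 = 85.68/(0.396×0.656) = 329.82 kg/h.

329.8 kg/h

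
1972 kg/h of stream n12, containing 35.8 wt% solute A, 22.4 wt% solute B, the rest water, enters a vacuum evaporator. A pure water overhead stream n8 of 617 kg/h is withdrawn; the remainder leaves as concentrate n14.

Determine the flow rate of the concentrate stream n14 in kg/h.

Concentrate = 1972 − 617 = 1355 kg/h.

1355 kg/h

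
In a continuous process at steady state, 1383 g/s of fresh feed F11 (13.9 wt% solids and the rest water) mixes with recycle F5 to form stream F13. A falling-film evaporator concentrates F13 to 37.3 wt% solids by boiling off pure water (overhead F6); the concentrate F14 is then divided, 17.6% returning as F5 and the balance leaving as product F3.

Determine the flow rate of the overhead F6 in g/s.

867.6 g/s

Overall solids balance (none leaves overhead): solids in fresh feed = solids in product, i.e. 1383×0.139 = (1−0.176)·F14·0.373.
F14 = 192.24/(0.373×0.824) = 625.46 g/s.
Recycle F5 = 0.176×625.46 = 110.08 g/s.
Combined feed F13 = 1383 + 110.08 = 1493.1 g/s.
Overhead F6 = F13 − F14 = 1493.1 − 625.46 = 867.62 g/s.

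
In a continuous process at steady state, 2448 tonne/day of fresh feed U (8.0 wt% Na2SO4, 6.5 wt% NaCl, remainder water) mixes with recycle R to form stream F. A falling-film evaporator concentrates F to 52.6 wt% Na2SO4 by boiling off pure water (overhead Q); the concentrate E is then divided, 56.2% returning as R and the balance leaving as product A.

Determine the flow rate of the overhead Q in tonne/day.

2076 tonne/day

Overall Na2SO4 balance (none leaves overhead): Na2SO4 in fresh feed = Na2SO4 in product, i.e. 2448×0.080 = (1−0.562)·E·0.526.
E = 195.84/(0.526×0.438) = 850.04 tonne/day.
Recycle R = 0.562×850.04 = 477.72 tonne/day.
Combined feed F = 2448 + 477.72 = 2925.7 tonne/day.
Overhead Q = F − E = 2925.7 − 850.04 = 2075.7 tonne/day.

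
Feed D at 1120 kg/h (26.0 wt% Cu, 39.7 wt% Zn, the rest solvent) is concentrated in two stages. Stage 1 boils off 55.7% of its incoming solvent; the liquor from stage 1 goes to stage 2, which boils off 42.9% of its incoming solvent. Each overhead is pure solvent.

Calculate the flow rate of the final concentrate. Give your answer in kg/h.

solvent in feed = 1120×0.343 = 384.16 kg/h.
After stage 1: solvent left = (1−0.557)×384.16 = 170.18; stream total = 906.02 kg/h.
After stage 2: solvent left = (1−0.429)×170.18 = 97.174; final concentrate = 833.01 kg/h.

833 kg/h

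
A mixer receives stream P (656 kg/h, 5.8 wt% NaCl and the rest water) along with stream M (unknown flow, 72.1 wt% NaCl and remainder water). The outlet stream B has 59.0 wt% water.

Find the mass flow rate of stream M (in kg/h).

742.5 kg/h

Let M be the unknown flow. Total out = 656 + M.
water balance: 617.95 + 0.279·M = 0.590·(656 + M)
(0.279 − 0.590)·M = 0.590×656 − 617.95 = -230.91
M = -230.91 / -0.311 = 742.48 kg/h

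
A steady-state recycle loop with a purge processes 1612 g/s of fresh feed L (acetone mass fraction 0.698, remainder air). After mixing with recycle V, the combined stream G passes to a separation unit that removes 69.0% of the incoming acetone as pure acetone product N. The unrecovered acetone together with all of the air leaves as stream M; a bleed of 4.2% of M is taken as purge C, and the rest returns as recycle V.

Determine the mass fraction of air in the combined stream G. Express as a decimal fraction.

0.879

air enters only via L and leaves only via the purge: 1612×0.302 = 0.042×(air in M), and the separation unit passes all air, so air in G = air in M = 11591 g/s.
acetone in G: m_A = 1612×0.698 + (1−0.042)·(1−0.690)·m_A, so m_A = 1125.2/0.7030 = 1600.5 g/s.
G = 1600.5 + 11591 = 13192 g/s.
air fraction in G = 11591/13192 = 0.879.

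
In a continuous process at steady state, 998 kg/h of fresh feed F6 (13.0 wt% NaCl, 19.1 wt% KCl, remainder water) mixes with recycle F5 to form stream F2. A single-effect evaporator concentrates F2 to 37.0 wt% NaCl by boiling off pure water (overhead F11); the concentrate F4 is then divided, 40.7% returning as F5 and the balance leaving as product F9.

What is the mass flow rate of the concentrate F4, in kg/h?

591.3 kg/h

Overall NaCl balance (none leaves overhead): NaCl in fresh feed = NaCl in product, i.e. 998×0.130 = (1−0.407)·F4·0.370.
F4 = 129.74/(0.370×0.593) = 591.31 kg/h.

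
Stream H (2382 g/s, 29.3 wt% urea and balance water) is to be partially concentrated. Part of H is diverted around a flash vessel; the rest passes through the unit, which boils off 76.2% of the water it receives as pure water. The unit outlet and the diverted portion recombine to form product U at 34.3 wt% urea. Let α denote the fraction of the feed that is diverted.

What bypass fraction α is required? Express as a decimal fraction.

0.729

All 2382×0.293 = 697.93 g/s of urea reaches U, so U = 697.93/0.343 = 2034.8 g/s and vapour = 347.23 g/s.
The evaporator receives (1−α)·2382 of feed at 0.707 water and removes 0.762 of that water:
0.762×0.707×(1−α)×2382 = 347.23
(1−α) = 347.23/1283.3 = 0.2706;  α = 0.7294.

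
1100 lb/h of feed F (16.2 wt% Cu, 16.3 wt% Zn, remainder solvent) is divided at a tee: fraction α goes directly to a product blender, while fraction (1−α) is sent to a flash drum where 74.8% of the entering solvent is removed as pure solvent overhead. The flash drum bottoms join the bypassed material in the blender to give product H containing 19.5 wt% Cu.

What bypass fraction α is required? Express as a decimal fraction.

0.665

All 1100×0.162 = 178.2 lb/h of Cu reaches H, so H = 178.2/0.195 = 913.85 lb/h and vapour = 186.15 lb/h.
The evaporator receives (1−α)·1100 of feed at 0.675 solvent and removes 0.748 of that solvent:
0.748×0.675×(1−α)×1100 = 186.15
(1−α) = 186.15/555.39 = 0.3352;  α = 0.6648.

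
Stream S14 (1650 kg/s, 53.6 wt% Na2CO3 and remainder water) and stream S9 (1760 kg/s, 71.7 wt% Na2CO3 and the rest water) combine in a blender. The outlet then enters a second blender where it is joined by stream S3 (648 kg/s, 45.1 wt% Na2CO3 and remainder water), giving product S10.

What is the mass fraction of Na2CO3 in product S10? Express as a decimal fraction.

Overall, product flow = 4058 kg/s.
Na2CO3 in = 1650×0.536 + 1760×0.717 + 648×0.451 = 2438.6 kg/s.
Na2CO3 fraction in S10 = 0.601.

0.601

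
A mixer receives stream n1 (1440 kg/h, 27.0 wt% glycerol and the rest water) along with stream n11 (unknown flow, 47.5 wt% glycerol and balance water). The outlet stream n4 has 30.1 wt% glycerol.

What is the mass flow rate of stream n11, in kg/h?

Let n11 be the unknown flow. Total out = 1440 + n11.
glycerol balance: 388.8 + 0.475·n11 = 0.301·(1440 + n11)
(0.475 − 0.301)·n11 = 0.301×1440 − 388.8 = 44.64
n11 = 44.64 / 0.174 = 256.55 kg/h

256.6 kg/h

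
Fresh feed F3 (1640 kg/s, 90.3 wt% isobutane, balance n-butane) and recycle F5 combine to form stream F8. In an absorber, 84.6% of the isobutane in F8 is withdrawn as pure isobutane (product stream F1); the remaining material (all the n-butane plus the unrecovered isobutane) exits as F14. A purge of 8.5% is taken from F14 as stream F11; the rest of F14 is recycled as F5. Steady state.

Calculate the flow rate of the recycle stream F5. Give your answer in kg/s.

1955 kg/s

n-butane enters only via F3 and leaves only via the purge: 1640×0.097 = 0.085×(n-butane in F14), and the absorber passes all n-butane, so n-butane in F8 = n-butane in F14 = 1871.5 kg/s.
isobutane in F8: m_A = 1640×0.903 + (1−0.085)·(1−0.846)·m_A, so m_A = 1480.9/0.8591 = 1723.8 kg/s.
F14 = (1−0.846)×1723.8 + 1871.5 = 2137 kg/s.
Recycle F5 = (1−0.085)×2137 = 1955.4 kg/s.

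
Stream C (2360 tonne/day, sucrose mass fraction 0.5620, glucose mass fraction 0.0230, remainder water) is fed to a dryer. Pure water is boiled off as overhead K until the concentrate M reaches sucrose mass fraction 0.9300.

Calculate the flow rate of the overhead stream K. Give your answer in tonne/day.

933.8 tonne/day

sucrose is conserved: 2360×0.562 = 1326.3 tonne/day all reports to the concentrate.
Concentrate = 1326.3/(target fraction) = 1426.2 tonne/day.
Overhead = 2360 − 1426.2 = 933.85 tonne/day.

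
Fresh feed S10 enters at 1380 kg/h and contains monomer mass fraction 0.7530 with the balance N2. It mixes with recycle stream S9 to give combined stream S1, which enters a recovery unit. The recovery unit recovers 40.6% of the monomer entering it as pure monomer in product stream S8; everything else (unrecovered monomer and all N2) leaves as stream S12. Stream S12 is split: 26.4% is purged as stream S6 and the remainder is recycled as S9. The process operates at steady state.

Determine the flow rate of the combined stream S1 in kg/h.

3137 kg/h

N2 enters only via S10 and leaves only via the purge: 1380×0.247 = 0.264×(N2 in S12), and the recovery unit passes all N2, so N2 in S1 = N2 in S12 = 1291.1 kg/h.
monomer in S1: m_A = 1380×0.753 + (1−0.264)·(1−0.406)·m_A, so m_A = 1039.1/0.5628 = 1846.3 kg/h.
S1 = 1846.3 + 1291.1 = 3137.5 kg/h.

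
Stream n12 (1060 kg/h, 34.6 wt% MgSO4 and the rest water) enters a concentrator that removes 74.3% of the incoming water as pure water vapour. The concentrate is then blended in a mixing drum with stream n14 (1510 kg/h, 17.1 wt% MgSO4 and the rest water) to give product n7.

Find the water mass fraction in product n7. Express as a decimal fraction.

Vapour removed = 0.743×0.654×1060 = 515.08 kg/h; concentrate = 544.92 kg/h.
water reaching the mixer = 178.16 (from concentrate) + 1510×0.829 = 1430 kg/h.
Product flow = 544.92 + 1510 = 2054.9 kg/h; water fraction = 0.696.

0.696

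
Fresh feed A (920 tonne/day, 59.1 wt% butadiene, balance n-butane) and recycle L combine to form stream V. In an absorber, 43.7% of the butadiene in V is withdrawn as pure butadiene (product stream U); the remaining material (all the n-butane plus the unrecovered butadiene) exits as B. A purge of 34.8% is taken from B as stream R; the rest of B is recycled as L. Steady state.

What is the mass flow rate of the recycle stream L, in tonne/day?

1020 tonne/day

n-butane enters only via A and leaves only via the purge: 920×0.409 = 0.348×(n-butane in B), and the absorber passes all n-butane, so n-butane in V = n-butane in B = 1081.3 tonne/day.
butadiene in V: m_A = 920×0.591 + (1−0.348)·(1−0.437)·m_A, so m_A = 543.72/0.6329 = 859.06 tonne/day.
B = (1−0.437)×859.06 + 1081.3 = 1564.9 tonne/day.
Recycle L = (1−0.348)×1564.9 = 1020.3 tonne/day.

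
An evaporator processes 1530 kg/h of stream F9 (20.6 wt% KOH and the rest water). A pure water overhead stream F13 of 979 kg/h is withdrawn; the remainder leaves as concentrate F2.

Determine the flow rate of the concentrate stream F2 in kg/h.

551 kg/h

Concentrate = 1530 − 979 = 551 kg/h.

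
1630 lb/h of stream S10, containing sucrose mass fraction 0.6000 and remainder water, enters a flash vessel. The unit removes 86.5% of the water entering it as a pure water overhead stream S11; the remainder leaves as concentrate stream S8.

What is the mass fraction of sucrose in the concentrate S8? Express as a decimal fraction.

sucrose is not removed: 1630×0.600 = 978 lb/h of sucrose enters S8.
water entering = 1630×0.400 = 652 lb/h; overhead removed = 0.865×652 = 563.98 lb/h.
Concentrate = 1630 − 563.98 = 1066 lb/h.
Mass fraction = 978/1066 = 0.9174.

0.9174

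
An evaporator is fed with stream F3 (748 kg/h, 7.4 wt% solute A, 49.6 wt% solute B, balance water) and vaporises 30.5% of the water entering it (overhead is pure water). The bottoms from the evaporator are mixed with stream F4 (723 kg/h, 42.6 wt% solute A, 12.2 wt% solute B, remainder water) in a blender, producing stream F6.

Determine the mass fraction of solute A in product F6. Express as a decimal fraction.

0.265

Vapour removed = 0.305×0.430×748 = 98.1 kg/h; concentrate = 649.9 kg/h.
solute A reaching the mixer = 55.352 (from concentrate) + 723×0.426 = 363.35 kg/h.
Product flow = 649.9 + 723 = 1372.9 kg/h; solute A fraction = 0.265.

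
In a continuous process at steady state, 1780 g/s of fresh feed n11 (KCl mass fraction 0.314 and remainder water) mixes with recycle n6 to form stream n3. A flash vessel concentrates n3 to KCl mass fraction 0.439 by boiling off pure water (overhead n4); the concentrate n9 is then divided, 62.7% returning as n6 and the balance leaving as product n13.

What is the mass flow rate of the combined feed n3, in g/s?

3920 g/s

Overall KCl balance (none leaves overhead): KCl in fresh feed = KCl in product, i.e. 1780×0.314 = (1−0.627)·n9·0.439.
n9 = 558.92/(0.439×0.373) = 3413.3 g/s.
Recycle n6 = 0.627×3413.3 = 2140.1 g/s.
Combined feed n3 = 1780 + 2140.1 = 3920.1 g/s.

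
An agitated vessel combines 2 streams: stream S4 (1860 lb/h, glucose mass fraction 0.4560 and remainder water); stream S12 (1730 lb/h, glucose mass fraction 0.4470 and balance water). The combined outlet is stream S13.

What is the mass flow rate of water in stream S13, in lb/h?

water out = water in = 1860×0.544 + 1730×0.553 = 1968.5 lb/h.

1969 lb/h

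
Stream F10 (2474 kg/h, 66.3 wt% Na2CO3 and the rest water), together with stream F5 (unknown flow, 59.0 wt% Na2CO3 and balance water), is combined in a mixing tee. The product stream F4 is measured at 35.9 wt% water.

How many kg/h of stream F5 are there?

1067 kg/h

Let F5 be the unknown flow. Total out = 2474 + F5.
water balance: 833.74 + 0.410·F5 = 0.359·(2474 + F5)
(0.410 − 0.359)·F5 = 0.359×2474 − 833.74 = 54.428
F5 = 54.428 / 0.051 = 1067.2 kg/h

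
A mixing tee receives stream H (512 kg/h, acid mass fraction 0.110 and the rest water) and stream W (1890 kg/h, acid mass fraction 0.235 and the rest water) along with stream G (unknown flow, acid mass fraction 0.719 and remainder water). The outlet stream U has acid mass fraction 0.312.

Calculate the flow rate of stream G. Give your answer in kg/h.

Let G be the unknown flow. Total out = 2402 + G.
acid balance: 500.47 + 0.719·G = 0.312·(2402 + G)
(0.719 − 0.312)·G = 0.312×2402 − 500.47 = 248.95
G = 248.95 / 0.407 = 611.68 kg/h

611.7 kg/h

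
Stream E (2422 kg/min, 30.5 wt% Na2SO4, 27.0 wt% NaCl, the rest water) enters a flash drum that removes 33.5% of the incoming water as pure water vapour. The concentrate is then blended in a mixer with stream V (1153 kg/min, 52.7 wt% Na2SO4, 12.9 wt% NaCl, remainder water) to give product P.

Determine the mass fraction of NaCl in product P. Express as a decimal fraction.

0.248

Vapour removed = 0.335×0.425×2422 = 344.83 kg/min; concentrate = 2077.2 kg/min.
NaCl reaching the mixer = 653.94 (from concentrate) + 1153×0.129 = 802.68 kg/min.
Product flow = 2077.2 + 1153 = 3230.2 kg/min; NaCl fraction = 0.248.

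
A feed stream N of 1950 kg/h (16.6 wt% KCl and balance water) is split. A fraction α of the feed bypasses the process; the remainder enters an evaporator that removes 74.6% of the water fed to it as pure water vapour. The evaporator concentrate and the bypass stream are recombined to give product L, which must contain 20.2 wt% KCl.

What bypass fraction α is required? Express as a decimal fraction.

0.714

All 1950×0.166 = 323.7 kg/h of KCl reaches L, so L = 323.7/0.202 = 1602.5 kg/h and vapour = 347.52 kg/h.
The evaporator receives (1−α)·1950 of feed at 0.834 water and removes 0.746 of that water:
0.746×0.834×(1−α)×1950 = 347.52
(1−α) = 347.52/1213.2 = 0.2864;  α = 0.7136.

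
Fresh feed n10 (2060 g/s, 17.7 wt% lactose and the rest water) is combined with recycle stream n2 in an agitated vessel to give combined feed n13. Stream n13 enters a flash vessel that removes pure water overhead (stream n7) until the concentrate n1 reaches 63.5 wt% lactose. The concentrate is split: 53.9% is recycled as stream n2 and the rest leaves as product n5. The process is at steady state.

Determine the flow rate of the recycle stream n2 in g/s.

Overall lactose balance (none leaves overhead): lactose in fresh feed = lactose in product, i.e. 2060×0.177 = (1−0.539)·n1·0.635.
n1 = 364.62/(0.635×0.461) = 1245.6 g/s.
Recycle n2 = 0.539×1245.6 = 671.36 g/s.

671.4 g/s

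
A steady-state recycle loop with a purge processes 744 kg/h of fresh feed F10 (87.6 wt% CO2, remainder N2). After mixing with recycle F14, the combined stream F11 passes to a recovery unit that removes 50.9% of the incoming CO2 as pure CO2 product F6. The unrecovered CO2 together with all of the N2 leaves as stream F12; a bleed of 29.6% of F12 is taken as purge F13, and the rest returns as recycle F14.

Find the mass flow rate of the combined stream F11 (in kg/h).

1308 kg/h

N2 enters only via F10 and leaves only via the purge: 744×0.124 = 0.296×(N2 in F12), and the recovery unit passes all N2, so N2 in F11 = N2 in F12 = 311.68 kg/h.
CO2 in F11: m_A = 744×0.876 + (1−0.296)·(1−0.509)·m_A, so m_A = 651.74/0.6543 = 996.04 kg/h.
F11 = 996.04 + 311.68 = 1307.7 kg/h.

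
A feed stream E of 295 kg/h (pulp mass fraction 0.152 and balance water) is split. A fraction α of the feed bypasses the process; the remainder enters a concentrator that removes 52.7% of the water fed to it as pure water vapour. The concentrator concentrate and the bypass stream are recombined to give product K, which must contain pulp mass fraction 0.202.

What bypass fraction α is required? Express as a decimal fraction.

0.446

All 295×0.152 = 44.84 kg/h of pulp reaches K, so K = 44.84/0.202 = 221.98 kg/h and vapour = 73.02 kg/h.
The evaporator receives (1−α)·295 of feed at 0.848 water and removes 0.527 of that water:
0.527×0.848×(1−α)×295 = 73.02
(1−α) = 73.02/131.83 = 0.5539;  α = 0.4461.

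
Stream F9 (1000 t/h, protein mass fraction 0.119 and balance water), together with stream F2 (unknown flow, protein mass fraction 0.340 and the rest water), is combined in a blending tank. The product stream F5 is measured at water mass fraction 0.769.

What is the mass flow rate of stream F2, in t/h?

Let F2 be the unknown flow. Total out = 1000 + F2.
water balance: 881 + 0.660·F2 = 0.769·(1000 + F2)
(0.660 − 0.769)·F2 = 0.769×1000 − 881 = -112
F2 = -112 / -0.109 = 1027.5 t/h

1028 t/h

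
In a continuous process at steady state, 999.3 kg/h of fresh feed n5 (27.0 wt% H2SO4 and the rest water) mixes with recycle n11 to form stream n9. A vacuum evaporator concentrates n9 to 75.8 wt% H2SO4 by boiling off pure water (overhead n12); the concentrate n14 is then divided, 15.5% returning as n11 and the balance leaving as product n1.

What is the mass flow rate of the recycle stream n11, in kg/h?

65.29 kg/h

Overall H2SO4 balance (none leaves overhead): H2SO4 in fresh feed = H2SO4 in product, i.e. 999.3×0.270 = (1−0.155)·n14·0.758.
n14 = 269.81/(0.758×0.845) = 421.24 kg/h.
Recycle n11 = 0.155×421.24 = 65.293 kg/h.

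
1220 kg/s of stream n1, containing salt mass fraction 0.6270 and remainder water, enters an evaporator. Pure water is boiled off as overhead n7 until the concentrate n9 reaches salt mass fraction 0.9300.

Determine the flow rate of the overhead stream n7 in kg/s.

397.5 kg/s

salt is conserved: 1220×0.627 = 764.94 kg/s all reports to the concentrate.
Concentrate = 764.94/(target fraction) = 822.52 kg/s.
Overhead = 1220 − 822.52 = 397.48 kg/s.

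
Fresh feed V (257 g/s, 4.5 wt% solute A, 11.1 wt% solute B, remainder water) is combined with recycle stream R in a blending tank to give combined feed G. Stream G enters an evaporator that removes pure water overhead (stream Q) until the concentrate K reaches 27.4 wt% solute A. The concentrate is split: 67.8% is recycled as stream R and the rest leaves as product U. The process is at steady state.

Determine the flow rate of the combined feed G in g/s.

Overall solute A balance (none leaves overhead): solute A in fresh feed = solute A in product, i.e. 257×0.045 = (1−0.678)·K·0.274.
K = 11.565/(0.274×0.322) = 131.08 g/s.
Recycle R = 0.678×131.08 = 88.873 g/s.
Combined feed G = 257 + 88.873 = 345.87 g/s.

345.9 g/s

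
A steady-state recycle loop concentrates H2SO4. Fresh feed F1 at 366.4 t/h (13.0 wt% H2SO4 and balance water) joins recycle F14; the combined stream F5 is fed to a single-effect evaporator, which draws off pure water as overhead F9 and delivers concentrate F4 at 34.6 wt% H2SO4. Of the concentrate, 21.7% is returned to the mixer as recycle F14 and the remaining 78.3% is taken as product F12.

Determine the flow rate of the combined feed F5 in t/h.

Overall H2SO4 balance (none leaves overhead): H2SO4 in fresh feed = H2SO4 in product, i.e. 366.4×0.130 = (1−0.217)·F4·0.346.
F4 = 47.632/(0.346×0.783) = 175.82 t/h.
Recycle F14 = 0.217×175.82 = 38.152 t/h.
Combined feed F5 = 366.4 + 38.152 = 404.55 t/h.

404.6 t/h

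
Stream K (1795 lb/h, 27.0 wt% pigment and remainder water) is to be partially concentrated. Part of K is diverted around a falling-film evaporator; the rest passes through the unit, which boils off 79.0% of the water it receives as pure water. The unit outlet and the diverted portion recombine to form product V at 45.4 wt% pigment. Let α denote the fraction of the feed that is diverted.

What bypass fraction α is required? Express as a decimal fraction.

0.297

All 1795×0.270 = 484.65 lb/h of pigment reaches V, so V = 484.65/0.454 = 1067.5 lb/h and vapour = 727.49 lb/h.
The evaporator receives (1−α)·1795 of feed at 0.730 water and removes 0.790 of that water:
0.790×0.730×(1−α)×1795 = 727.49
(1−α) = 727.49/1035.2 = 0.7028;  α = 0.2972.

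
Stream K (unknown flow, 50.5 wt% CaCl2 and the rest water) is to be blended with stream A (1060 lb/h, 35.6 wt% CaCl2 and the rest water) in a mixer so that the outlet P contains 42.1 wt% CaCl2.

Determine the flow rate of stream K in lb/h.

820.2 lb/h

Let K be the unknown flow. Total out = 1060 + K.
CaCl2 balance: 377.36 + 0.505·K = 0.421·(1060 + K)
(0.505 − 0.421)·K = 0.421×1060 − 377.36 = 68.9
K = 68.9 / 0.084 = 820.24 lb/h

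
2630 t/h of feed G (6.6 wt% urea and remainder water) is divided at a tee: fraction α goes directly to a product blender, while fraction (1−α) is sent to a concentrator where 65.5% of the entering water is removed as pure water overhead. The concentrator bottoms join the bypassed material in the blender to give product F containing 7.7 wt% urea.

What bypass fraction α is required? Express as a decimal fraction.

All 2630×0.066 = 173.58 t/h of urea reaches F, so F = 173.58/0.077 = 2254.3 t/h and vapour = 375.71 t/h.
The evaporator receives (1−α)·2630 of feed at 0.934 water and removes 0.655 of that water:
0.655×0.934×(1−α)×2630 = 375.71
(1−α) = 375.71/1609 = 0.2335;  α = 0.7665.

0.766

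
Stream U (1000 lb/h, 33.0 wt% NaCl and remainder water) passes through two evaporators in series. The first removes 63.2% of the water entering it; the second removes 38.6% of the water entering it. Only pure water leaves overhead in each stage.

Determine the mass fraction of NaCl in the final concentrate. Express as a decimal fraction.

water in feed = 1000×0.670 = 670 lb/h.
After stage 1: water left = (1−0.632)×670 = 246.56; stream total = 576.56 lb/h.
After stage 2: water left = (1−0.386)×246.56 = 151.39; final concentrate = 481.39 lb/h.
NaCl fraction = 330/481.39 = 0.6855.

0.6855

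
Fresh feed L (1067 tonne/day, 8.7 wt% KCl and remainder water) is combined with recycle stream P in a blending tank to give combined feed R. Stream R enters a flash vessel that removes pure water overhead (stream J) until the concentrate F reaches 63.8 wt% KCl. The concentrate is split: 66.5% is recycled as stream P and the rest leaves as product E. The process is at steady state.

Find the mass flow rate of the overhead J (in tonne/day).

921.5 tonne/day

Overall KCl balance (none leaves overhead): KCl in fresh feed = KCl in product, i.e. 1067×0.087 = (1−0.665)·F·0.638.
F = 92.829/(0.638×0.335) = 434.33 tonne/day.
Recycle P = 0.665×434.33 = 288.83 tonne/day.
Combined feed R = 1067 + 288.83 = 1355.8 tonne/day.
Overhead J = R − F = 1355.8 − 434.33 = 921.5 tonne/day.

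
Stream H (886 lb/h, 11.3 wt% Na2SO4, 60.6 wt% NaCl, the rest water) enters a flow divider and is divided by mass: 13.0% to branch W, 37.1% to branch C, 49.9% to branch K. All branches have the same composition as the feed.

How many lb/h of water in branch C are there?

Branch C total = 0.371×886 = 328.71 lb/h.
water in C = 0.281×328.71 = 92.366 lb/h.

92.37 lb/h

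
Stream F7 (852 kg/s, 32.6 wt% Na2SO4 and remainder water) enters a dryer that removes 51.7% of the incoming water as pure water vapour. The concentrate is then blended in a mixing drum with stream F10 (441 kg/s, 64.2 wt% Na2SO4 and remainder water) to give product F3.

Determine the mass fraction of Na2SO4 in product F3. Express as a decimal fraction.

0.563

Vapour removed = 0.517×0.674×852 = 296.89 kg/s; concentrate = 555.11 kg/s.
Na2SO4 reaching the mixer = 277.75 (from concentrate) + 441×0.642 = 560.87 kg/s.
Product flow = 555.11 + 441 = 996.11 kg/s; Na2SO4 fraction = 0.563.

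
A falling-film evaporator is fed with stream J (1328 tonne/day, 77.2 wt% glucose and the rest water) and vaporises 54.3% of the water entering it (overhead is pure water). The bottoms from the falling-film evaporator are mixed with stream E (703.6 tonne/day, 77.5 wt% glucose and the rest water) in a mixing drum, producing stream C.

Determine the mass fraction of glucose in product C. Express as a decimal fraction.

0.8411

Vapour removed = 0.543×0.228×1328 = 164.41 tonne/day; concentrate = 1163.6 tonne/day.
glucose reaching the mixer = 1025.2 (from concentrate) + 703.6×0.775 = 1570.5 tonne/day.
Product flow = 1163.6 + 703.6 = 1867.2 tonne/day; glucose fraction = 0.8411.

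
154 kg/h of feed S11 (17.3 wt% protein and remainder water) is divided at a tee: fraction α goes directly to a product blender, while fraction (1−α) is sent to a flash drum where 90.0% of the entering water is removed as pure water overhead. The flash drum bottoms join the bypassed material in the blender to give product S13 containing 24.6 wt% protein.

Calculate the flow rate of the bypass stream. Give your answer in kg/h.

92.6 kg/h

All 154×0.173 = 26.642 kg/h of protein reaches S13, so S13 = 26.642/0.246 = 108.3 kg/h and vapour = 45.699 kg/h.
The evaporator receives (1−α)·154 of feed at 0.827 water and removes 0.900 of that water:
0.900×0.827×(1−α)×154 = 45.699
(1−α) = 45.699/114.62 = 0.3987;  α = 0.6013.
Bypass flow = 0.6013×154 = 92.601 kg/h.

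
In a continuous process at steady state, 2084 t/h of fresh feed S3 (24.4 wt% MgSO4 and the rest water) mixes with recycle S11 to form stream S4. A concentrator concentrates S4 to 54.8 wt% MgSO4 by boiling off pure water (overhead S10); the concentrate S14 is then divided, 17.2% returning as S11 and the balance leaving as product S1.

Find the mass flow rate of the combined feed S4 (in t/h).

Overall MgSO4 balance (none leaves overhead): MgSO4 in fresh feed = MgSO4 in product, i.e. 2084×0.244 = (1−0.172)·S14·0.548.
S14 = 508.5/(0.548×0.828) = 1120.7 t/h.
Recycle S11 = 0.172×1120.7 = 192.75 t/h.
Combined feed S4 = 2084 + 192.75 = 2276.8 t/h.

2277 t/h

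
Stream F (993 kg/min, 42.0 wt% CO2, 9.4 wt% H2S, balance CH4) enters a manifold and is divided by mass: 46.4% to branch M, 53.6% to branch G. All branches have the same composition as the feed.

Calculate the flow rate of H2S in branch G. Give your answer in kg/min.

Branch G total = 0.536×993 = 532.25 kg/min.
H2S in G = 0.094×532.25 = 50.031 kg/min.

50.03 kg/min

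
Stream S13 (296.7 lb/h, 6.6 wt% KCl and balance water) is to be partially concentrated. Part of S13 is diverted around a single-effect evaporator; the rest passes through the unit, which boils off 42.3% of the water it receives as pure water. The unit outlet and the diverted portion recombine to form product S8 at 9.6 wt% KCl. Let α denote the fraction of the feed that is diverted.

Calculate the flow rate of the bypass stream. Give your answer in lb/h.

62.02 lb/h

All 296.7×0.066 = 19.582 lb/h of KCl reaches S8, so S8 = 19.582/0.096 = 203.98 lb/h and vapour = 92.719 lb/h.
The evaporator receives (1−α)·296.7 of feed at 0.934 water and removes 0.423 of that water:
0.423×0.934×(1−α)×296.7 = 92.719
(1−α) = 92.719/117.22 = 0.7910;  α = 0.2090.
Bypass flow = 0.2090×296.7 = 62.018 lb/h.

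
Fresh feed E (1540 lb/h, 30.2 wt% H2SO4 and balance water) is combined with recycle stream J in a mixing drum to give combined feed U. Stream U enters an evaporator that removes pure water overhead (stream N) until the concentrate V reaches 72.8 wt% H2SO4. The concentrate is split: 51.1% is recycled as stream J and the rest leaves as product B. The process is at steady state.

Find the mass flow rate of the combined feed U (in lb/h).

Overall H2SO4 balance (none leaves overhead): H2SO4 in fresh feed = H2SO4 in product, i.e. 1540×0.302 = (1−0.511)·V·0.728.
V = 465.08/(0.728×0.489) = 1306.4 lb/h.
Recycle J = 0.511×1306.4 = 667.59 lb/h.
Combined feed U = 1540 + 667.59 = 2207.6 lb/h.

2208 lb/h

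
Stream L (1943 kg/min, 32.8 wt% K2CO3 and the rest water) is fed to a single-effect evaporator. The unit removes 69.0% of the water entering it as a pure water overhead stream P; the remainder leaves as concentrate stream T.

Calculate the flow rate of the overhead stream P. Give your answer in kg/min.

water entering = 1943×0.672 = 1305.7 kg/min; overhead removed = 0.690×1305.7 = 900.93 kg/min.

900.9 kg/min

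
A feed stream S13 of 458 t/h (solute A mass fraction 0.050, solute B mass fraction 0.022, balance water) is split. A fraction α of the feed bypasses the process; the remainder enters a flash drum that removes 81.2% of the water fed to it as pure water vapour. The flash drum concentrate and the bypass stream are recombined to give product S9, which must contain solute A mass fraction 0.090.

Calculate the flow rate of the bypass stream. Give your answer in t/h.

187.9 t/h

All 458×0.050 = 22.9 t/h of solute A reaches S9, so S9 = 22.9/0.090 = 254.44 t/h and vapour = 203.56 t/h.
The evaporator receives (1−α)·458 of feed at 0.928 water and removes 0.812 of that water:
0.812×0.928×(1−α)×458 = 203.56
(1−α) = 203.56/345.12 = 0.5898;  α = 0.4102.
Bypass flow = 0.4102×458 = 187.87 t/h.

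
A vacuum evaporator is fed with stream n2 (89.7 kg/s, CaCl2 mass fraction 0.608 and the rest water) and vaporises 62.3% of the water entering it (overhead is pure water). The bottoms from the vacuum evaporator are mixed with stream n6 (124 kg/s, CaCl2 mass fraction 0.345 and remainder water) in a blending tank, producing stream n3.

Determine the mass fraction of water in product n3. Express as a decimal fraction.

Vapour removed = 0.623×0.392×89.7 = 21.906 kg/s; concentrate = 67.794 kg/s.
water reaching the mixer = 13.256 (from concentrate) + 124×0.655 = 94.476 kg/s.
Product flow = 67.794 + 124 = 191.79 kg/s; water fraction = 0.493.

0.493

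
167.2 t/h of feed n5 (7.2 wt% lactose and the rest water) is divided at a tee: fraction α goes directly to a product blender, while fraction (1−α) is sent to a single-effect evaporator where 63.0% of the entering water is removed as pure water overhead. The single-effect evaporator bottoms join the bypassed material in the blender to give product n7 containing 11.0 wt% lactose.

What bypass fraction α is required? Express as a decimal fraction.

All 167.2×0.072 = 12.038 t/h of lactose reaches n7, so n7 = 12.038/0.110 = 109.44 t/h and vapour = 57.76 t/h.
The evaporator receives (1−α)·167.2 of feed at 0.928 water and removes 0.630 of that water:
0.630×0.928×(1−α)×167.2 = 57.76
(1−α) = 57.76/97.752 = 0.5909;  α = 0.4091.

0.409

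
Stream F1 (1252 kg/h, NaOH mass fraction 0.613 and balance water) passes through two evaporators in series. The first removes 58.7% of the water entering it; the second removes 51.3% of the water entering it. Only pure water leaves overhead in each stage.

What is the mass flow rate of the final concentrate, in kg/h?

water in feed = 1252×0.387 = 484.52 kg/h.
After stage 1: water left = (1−0.587)×484.52 = 200.11; stream total = 967.58 kg/h.
After stage 2: water left = (1−0.513)×200.11 = 97.453; final concentrate = 864.93 kg/h.

864.9 kg/h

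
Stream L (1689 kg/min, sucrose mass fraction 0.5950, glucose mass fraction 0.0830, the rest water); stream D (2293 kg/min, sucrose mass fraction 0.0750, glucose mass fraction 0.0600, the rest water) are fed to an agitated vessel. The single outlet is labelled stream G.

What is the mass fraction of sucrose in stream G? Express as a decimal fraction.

0.2956

Total flow out = 1689 + 2293 = 3982 kg/min.
sucrose in = 1689×0.595 + 2293×0.075 = 1176.9 kg/min.
sucrose mass fraction in G = 1176.9/3982 = 0.2956.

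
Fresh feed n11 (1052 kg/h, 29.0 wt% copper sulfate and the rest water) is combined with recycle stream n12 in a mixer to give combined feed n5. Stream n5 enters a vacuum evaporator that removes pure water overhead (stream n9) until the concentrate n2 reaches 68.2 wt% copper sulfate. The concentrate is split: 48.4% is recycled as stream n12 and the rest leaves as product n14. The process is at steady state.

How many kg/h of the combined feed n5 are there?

1472 kg/h

Overall copper sulfate balance (none leaves overhead): copper sulfate in fresh feed = copper sulfate in product, i.e. 1052×0.290 = (1−0.484)·n2·0.682.
n2 = 305.08/(0.682×0.516) = 866.92 kg/h.
Recycle n12 = 0.484×866.92 = 419.59 kg/h.
Combined feed n5 = 1052 + 419.59 = 1471.6 kg/h.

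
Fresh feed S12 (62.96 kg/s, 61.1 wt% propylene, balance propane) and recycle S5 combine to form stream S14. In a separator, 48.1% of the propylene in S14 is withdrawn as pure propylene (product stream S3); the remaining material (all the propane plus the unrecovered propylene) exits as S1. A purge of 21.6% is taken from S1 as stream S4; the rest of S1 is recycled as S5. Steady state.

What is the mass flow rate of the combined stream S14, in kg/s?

178.2 kg/s

propane enters only via S12 and leaves only via the purge: 62.96×0.389 = 0.216×(propane in S1), and the separator passes all propane, so propane in S14 = propane in S1 = 113.39 kg/s.
propylene in S14: m_A = 62.96×0.611 + (1−0.216)·(1−0.481)·m_A, so m_A = 38.469/0.5931 = 64.86 kg/s.
S14 = 64.86 + 113.39 = 178.25 kg/s.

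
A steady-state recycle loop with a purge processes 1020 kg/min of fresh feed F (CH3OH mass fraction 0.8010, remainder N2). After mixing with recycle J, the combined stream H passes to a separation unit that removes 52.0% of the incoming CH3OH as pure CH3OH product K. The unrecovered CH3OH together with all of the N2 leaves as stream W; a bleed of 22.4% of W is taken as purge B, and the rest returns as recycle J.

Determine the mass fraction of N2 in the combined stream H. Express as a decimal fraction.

0.4104

N2 enters only via F and leaves only via the purge: 1020×0.199 = 0.224×(N2 in W), and the separation unit passes all N2, so N2 in H = N2 in W = 906.16 kg/min.
CH3OH in H: m_A = 1020×0.801 + (1−0.224)·(1−0.520)·m_A, so m_A = 817.02/0.6275 = 1302 kg/min.
H = 1302 + 906.16 = 2208.1 kg/min.
N2 fraction in H = 906.16/2208.1 = 0.4104.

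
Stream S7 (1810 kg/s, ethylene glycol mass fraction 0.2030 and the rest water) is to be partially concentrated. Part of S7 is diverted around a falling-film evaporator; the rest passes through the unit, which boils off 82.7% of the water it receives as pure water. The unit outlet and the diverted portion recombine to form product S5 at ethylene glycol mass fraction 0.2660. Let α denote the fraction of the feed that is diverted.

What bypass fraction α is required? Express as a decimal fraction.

All 1810×0.203 = 367.43 kg/s of ethylene glycol reaches S5, so S5 = 367.43/0.266 = 1381.3 kg/s and vapour = 428.68 kg/s.
The evaporator receives (1−α)·1810 of feed at 0.797 water and removes 0.827 of that water:
0.827×0.797×(1−α)×1810 = 428.68
(1−α) = 428.68/1193 = 0.3593;  α = 0.6407.

0.641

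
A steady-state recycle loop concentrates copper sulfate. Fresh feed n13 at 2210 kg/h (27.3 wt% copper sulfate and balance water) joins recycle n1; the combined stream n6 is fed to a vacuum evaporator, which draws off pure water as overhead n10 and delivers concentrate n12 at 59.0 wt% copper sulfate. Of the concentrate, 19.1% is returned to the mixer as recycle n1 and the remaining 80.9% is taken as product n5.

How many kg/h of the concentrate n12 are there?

1264 kg/h

Overall copper sulfate balance (none leaves overhead): copper sulfate in fresh feed = copper sulfate in product, i.e. 2210×0.273 = (1−0.191)·n12·0.590.
n12 = 603.33/(0.590×0.809) = 1264 kg/h.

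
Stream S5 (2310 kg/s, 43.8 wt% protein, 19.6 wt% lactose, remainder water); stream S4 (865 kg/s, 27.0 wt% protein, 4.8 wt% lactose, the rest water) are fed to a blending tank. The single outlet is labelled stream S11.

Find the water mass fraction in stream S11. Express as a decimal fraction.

0.452

Total flow out = 2310 + 865 = 3175 kg/s.
water in = 2310×0.366 + 865×0.682 = 1435.4 kg/s.
water mass fraction in S11 = 1435.4/3175 = 0.452.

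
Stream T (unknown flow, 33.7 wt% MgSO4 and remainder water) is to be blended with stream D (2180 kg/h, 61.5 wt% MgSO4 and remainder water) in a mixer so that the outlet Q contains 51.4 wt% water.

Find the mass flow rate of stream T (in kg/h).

Let T be the unknown flow. Total out = 2180 + T.
water balance: 839.3 + 0.663·T = 0.514·(2180 + T)
(0.663 − 0.514)·T = 0.514×2180 − 839.3 = 281.22
T = 281.22 / 0.149 = 1887.4 kg/h

1887 kg/h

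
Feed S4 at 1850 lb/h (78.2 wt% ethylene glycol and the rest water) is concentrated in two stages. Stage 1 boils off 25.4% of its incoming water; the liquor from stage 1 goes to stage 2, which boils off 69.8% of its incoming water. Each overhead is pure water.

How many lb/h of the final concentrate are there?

1538 lb/h

water in feed = 1850×0.218 = 403.3 lb/h.
After stage 1: water left = (1−0.254)×403.3 = 300.86; stream total = 1747.6 lb/h.
After stage 2: water left = (1−0.698)×300.86 = 90.86; final concentrate = 1537.6 lb/h.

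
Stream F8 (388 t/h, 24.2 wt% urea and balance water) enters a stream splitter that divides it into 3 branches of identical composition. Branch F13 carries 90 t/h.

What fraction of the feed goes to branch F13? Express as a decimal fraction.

Fraction to F13 = 90/388 = 0.2320.

0.232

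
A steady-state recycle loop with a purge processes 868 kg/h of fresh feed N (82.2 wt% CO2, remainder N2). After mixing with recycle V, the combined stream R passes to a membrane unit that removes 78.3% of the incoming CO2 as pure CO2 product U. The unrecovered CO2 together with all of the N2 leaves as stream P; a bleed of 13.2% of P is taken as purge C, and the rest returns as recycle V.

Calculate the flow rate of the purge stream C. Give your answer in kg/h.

179.7 kg/h

N2 enters only via N and leaves only via the purge: 868×0.178 = 0.132×(N2 in P), and the membrane unit passes all N2, so N2 in R = N2 in P = 1170.5 kg/h.
CO2 in R: m_A = 868×0.822 + (1−0.132)·(1−0.783)·m_A, so m_A = 713.5/0.8116 = 879.08 kg/h.
P = (1−0.783)×879.08 + 1170.5 = 1361.2 kg/h.
Purge C = 0.132×1361.2 = 179.68 kg/h.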